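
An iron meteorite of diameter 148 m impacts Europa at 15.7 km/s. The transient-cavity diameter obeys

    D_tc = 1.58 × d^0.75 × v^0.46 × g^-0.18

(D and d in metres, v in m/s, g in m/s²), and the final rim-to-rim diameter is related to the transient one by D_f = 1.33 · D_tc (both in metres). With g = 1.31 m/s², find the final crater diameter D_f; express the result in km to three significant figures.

v = 15700 m/s.
d^0.75 = 148^0.75 = 42.43
v^0.46 = 15700^0.46 = 85.14
g^-0.18 = 1.31^-0.18 = 0.9526
D_tc = 1.58 × 42.43 × 85.14 × 0.9526 = 5437 m
D_f = 1.33 × 5437 = 7231 m
     = 7.231 km

D_f ≈ 7.23 km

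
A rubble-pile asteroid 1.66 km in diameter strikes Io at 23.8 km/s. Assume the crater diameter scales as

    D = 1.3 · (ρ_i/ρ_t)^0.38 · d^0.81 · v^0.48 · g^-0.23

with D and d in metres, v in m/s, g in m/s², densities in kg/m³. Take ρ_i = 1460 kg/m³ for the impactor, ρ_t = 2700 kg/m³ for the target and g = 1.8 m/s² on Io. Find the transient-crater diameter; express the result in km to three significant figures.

D ≈ 46.0 km

In SI units: d = 1660 m, v = 23800 m/s.
(ρ_i/ρ_t)^0.38 = (1460/2700)^0.38 = 0.7917
d^0.81 = 1660^0.81 = 405.8
v^0.48 = 23800^0.48 = 126.1
g^-0.23 = 1.8^-0.23 = 0.8735
D = 1.3 × 0.7917 × 405.8 × 126.1 × 0.8735 = 46004 m
   = 46.00 km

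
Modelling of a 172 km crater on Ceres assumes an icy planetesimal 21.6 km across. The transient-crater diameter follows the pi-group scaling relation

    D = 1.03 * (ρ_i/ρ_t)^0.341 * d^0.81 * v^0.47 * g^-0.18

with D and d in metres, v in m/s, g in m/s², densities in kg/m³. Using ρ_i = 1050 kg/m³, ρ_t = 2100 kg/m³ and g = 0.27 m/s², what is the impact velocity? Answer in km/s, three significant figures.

Rearranging for v: v = [D / (1.03 · (1050/2100)^0.341 · 21600^0.81 · 0.27^-0.18)]^(1/0.47).
D = 172000 m.
(1050/2100)^0.341 = 0.7895
21600^0.81 = 3243
0.27^-0.18 = 1.266
Denominator = 1.03 × 0.7895 × 3243 × 1.266 = 3339
D / 3339 = 172000 / 3339 = 51.51
v = 51.51^(1/0.47) = 51.51^2.1277 = 4389 m/s

v ≈ 4.39 km/s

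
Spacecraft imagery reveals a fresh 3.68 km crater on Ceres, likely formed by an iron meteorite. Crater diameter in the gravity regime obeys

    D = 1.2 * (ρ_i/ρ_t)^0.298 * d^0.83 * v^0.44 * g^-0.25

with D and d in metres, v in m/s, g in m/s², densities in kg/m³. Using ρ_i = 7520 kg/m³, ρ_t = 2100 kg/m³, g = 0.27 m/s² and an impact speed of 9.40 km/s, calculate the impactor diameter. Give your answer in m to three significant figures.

Rearranging for d: d = [D / (1.2 · (7520/2100)^0.298 · 9400^0.44 · 0.27^-0.25)]^(1/0.83).
D = 3680 m.
(7520/2100)^0.298 = 1.462
9400^0.44 = 56.00
0.27^-0.25 = 1.387
Denominator = 1.2 × 1.462 × 56.00 × 1.387 = 136.3
D / 136.3 = 3680 / 136.3 = 27.00
d = 27.00^(1/0.83) = 27.00^1.2048 = 53.03 m

d ≈ 53.0 m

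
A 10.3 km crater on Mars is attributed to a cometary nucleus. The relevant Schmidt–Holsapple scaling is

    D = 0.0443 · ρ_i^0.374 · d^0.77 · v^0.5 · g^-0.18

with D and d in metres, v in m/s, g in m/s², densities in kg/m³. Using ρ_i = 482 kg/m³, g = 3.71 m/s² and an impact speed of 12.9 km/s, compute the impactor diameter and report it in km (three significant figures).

Rearranging for d: d = [D / (0.0443 · 482^0.374 · 12900^0.5 · 3.71^-0.18)]^(1/0.77).
D = 10300 m.
482^0.374 = 10.08
12900^0.5 = 113.6
3.71^-0.18 = 0.7898
Denominator = 0.0443 × 10.08 × 113.6 × 0.7898 = 40.06
D / 40.06 = 10300 / 40.06 = 257.1
d = 257.1^(1/0.77) = 257.1^1.2987 = 1349 m

d ≈ 1.35 km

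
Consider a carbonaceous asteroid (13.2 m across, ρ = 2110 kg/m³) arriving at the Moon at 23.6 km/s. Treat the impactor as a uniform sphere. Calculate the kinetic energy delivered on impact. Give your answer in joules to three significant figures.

E ≈ 7.08 × 10^14 J

v = 23600 m/s.
Mass m = (π/6) ρ d³ = (π/6) × 2110 × (13.2)³ = 2.541 × 10^6 kg
E = ½ m v² = 0.5 × 2.541 × 10^6 × (23600)² = 7.076 × 10^14 J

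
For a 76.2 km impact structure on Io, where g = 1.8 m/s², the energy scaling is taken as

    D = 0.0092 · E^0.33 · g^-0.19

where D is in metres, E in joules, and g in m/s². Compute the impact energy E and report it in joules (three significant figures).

Rearranging: E = [D / (0.0092 · g^-0.19)]^(1/0.33).
D = 76200 m.
g^-0.19 = 1.8^-0.19 = 0.8943
D / (0.0092 × 0.8943) = 76200 / (8.228 × 10^-3) = 9.261 × 10^6
E = (9.261 × 10^6)^3.0303 = 1.291 × 10^21 J

E ≈ 1.29 × 10^21 J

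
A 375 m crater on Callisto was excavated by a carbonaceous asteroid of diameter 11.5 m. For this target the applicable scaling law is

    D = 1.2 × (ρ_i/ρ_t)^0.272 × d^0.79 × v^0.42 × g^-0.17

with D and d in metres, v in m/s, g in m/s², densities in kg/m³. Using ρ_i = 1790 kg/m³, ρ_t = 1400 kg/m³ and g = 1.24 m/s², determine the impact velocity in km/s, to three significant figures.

Rearranging for v: v = [D / (1.2 · (1790/1400)^0.272 · 11.5^0.79 · 1.24^-0.17)]^(1/0.42).
(1790/1400)^0.272 = 1.069
11.5^0.79 = 6.886
1.24^-0.17 = 0.9641
Denominator = 1.2 × 1.069 × 6.886 × 0.9641 = 8.516
D / 8.516 = 375 / 8.516 = 44.03
v = 44.03^(1/0.42) = 44.03^2.381 = 8199 m/s

v ≈ 8.20 km/s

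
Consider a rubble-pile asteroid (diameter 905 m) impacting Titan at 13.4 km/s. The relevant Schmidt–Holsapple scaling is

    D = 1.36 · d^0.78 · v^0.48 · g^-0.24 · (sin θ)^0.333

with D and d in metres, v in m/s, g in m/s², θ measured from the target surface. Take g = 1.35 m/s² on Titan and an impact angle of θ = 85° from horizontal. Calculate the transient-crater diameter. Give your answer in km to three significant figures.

D ≈ 24.5 km

In SI units: v = 13400 m/s.
d^0.78 = 905^0.78 = 202.4
v^0.48 = 13400^0.48 = 95.72
g^-0.24 = 1.35^-0.24 = 0.9305
(sin 85°)^0.333 = 0.9962^0.333 = 0.9987
D = 1.36 × 202.4 × 95.72 × 0.9305 × 0.9987 = 24485 m
   = 24.49 km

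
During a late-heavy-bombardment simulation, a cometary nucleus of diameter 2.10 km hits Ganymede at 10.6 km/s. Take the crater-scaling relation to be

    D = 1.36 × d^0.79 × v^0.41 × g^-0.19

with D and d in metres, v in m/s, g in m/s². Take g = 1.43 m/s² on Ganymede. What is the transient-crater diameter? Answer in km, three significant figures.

D ≈ 23.9 km

In SI units: d = 2100 m, v = 10600 m/s.
d^0.79 = 2100^0.79 = 421.3
v^0.41 = 10600^0.41 = 44.71
g^-0.19 = 1.43^-0.19 = 0.9343
D = 1.36 × 421.3 × 44.71 × 0.9343 = 23934 m
   = 23.93 km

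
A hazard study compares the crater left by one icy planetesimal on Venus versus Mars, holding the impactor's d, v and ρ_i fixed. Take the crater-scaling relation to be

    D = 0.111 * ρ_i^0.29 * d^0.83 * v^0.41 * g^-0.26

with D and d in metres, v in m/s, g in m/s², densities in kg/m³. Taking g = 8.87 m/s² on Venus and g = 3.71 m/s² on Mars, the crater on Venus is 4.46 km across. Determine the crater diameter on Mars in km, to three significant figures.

All impactor-dependent factors cancel in the ratio, leaving D_Mars/D_Venus = (g_Mars/g_Venus)^-0.26.
(3.71/8.87)^-0.26 = 0.4183^-0.26 = 1.254
D_Mars = 1.254 × 4.46 km = 5.59 km

D ≈ 5.59 km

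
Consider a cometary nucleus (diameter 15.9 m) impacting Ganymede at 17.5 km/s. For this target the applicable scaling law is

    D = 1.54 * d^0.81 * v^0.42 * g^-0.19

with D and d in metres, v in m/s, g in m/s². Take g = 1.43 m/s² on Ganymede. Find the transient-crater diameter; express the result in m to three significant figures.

D ≈ 819 m

In SI units: v = 17500 m/s.
d^0.81 = 15.9^0.81 = 9.400
v^0.42 = 17500^0.42 = 60.54
g^-0.19 = 1.43^-0.19 = 0.9343
D = 1.54 × 9.400 × 60.54 × 0.9343 = 818.8 m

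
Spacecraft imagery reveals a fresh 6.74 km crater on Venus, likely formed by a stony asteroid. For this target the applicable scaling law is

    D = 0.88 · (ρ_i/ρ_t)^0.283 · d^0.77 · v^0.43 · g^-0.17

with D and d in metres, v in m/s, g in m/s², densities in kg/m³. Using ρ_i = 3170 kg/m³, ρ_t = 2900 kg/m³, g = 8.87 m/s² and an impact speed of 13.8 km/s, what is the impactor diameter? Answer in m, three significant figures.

Rearranging for d: d = [D / (0.88 · (3170/2900)^0.283 · 13800^0.43 · 8.87^-0.17)]^(1/0.77).
D = 6740 m.
(3170/2900)^0.283 = 1.026
13800^0.43 = 60.28
8.87^-0.17 = 0.6900
Denominator = 0.88 × 1.026 × 60.28 × 0.6900 = 37.55
D / 37.55 = 6740 / 37.55 = 179.5
d = 179.5^(1/0.77) = 179.5^1.2987 = 846.0 m

d ≈ 846 m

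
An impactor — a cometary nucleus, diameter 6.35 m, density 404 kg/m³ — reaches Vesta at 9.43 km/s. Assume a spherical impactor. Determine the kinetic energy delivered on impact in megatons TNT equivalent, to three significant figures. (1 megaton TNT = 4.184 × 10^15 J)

E ≈ 5.76 × 10^-4 Mt TNT

v = 9430 m/s.
Mass m = (π/6) ρ d³ = (π/6) × 404 × (6.35)³ = 5.416 × 10^4 kg
E = ½ m v² = 0.5 × 5.416 × 10^4 × (9430)² = 2.408 × 10^12 J
   = 2.408 × 10^12 / 4.184×10^15 = 5.755 × 10^-4 Mt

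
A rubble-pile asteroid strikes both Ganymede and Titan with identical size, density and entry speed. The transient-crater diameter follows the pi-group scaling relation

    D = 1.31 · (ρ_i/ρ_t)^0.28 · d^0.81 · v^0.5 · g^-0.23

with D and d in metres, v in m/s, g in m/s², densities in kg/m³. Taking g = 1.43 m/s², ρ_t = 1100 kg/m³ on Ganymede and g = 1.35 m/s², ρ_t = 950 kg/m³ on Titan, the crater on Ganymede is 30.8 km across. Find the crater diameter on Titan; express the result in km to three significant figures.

D ≈ 32.5 km

The impactor-only factors (d, v, ρ_i) cancel in the ratio, leaving D_Titan/D_Ganymede = (g_Titan/g_Ganymede)^-0.23 · (ρ_t,Ganymede/ρ_t,Titan)^0.28.
(1.35/1.43)^-0.23 = 0.9441^-0.23 = 1.013
(1100/950)^0.28 = 1.158^0.28 = 1.042
Ratio = 1.013 × 1.042 = 1.056
D_Titan = 1.056 × 30.8 km = 32.5 km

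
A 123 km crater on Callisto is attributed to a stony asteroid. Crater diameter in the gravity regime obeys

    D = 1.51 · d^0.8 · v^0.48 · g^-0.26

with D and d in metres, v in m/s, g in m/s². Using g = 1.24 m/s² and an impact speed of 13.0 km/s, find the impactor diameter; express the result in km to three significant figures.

Rearranging for d: d = [D / (1.51 · 13000^0.48 · 1.24^-0.26)]^(1/0.8).
D = 123000 m.
13000^0.48 = 94.34
1.24^-0.26 = 0.9456
Denominator = 1.51 × 94.34 × 0.9456 = 134.7
D / 134.7 = 123000 / 134.7 = 913.1
d = 913.1^(1/0.8) = 913.1^1.25 = 5019 m

d ≈ 5.02 km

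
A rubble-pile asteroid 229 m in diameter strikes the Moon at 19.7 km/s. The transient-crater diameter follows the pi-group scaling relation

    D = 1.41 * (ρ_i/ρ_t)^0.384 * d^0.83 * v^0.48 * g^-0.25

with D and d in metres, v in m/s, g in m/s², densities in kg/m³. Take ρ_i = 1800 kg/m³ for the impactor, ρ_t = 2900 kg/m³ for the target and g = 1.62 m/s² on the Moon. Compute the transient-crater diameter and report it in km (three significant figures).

In SI units: v = 19700 m/s.
(ρ_i/ρ_t)^0.384 = (1800/2900)^0.384 = 0.8327
d^0.83 = 229^0.83 = 90.92
v^0.48 = 19700^0.48 = 115.2
g^-0.25 = 1.62^-0.25 = 0.8864
D = 1.41 × 0.8327 × 90.92 × 115.2 × 0.8864 = 10901 m
   = 10.90 km

D ≈ 10.9 km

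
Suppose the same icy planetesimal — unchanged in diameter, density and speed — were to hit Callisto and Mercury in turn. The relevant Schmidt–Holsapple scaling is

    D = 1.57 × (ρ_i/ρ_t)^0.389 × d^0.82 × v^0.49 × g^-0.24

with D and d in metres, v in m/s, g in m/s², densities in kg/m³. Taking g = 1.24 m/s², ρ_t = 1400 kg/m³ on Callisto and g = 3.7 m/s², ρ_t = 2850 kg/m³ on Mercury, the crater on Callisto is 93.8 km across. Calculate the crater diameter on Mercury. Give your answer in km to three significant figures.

D ≈ 54.7 km

The impactor-only factors (d, v, ρ_i) cancel in the ratio, leaving D_Mercury/D_Callisto = (g_Mercury/g_Callisto)^-0.24 · (ρ_t,Callisto/ρ_t,Mercury)^0.389.
(3.7/1.24)^-0.24 = 2.984^-0.24 = 0.7692
(1400/2850)^0.389 = 0.4912^0.389 = 0.7584
Ratio = 0.7692 × 0.7584 = 0.5834
D_Mercury = 0.5834 × 93.8 km = 54.7 km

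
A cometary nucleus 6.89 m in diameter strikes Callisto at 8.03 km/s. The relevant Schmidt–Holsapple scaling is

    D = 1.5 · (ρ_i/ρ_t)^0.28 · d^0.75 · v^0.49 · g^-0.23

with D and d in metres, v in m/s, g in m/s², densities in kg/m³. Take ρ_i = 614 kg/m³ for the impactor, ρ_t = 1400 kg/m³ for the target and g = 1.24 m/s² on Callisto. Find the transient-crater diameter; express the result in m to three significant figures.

D ≈ 395 m

In SI units: v = 8030 m/s.
(ρ_i/ρ_t)^0.28 = (614/1400)^0.28 = 0.7939
d^0.75 = 6.89^0.75 = 4.253
v^0.49 = 8030^0.49 = 81.91
g^-0.23 = 1.24^-0.23 = 0.9517
D = 1.5 × 0.7939 × 4.253 × 81.91 × 0.9517 = 394.8 m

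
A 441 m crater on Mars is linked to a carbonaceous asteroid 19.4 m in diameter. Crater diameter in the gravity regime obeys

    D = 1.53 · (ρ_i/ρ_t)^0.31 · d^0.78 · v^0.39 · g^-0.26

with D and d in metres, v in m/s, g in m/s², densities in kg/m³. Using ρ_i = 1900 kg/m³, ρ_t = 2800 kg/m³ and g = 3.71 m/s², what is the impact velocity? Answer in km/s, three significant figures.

Rearranging for v: v = [D / (1.53 · (1900/2800)^0.31 · 19.4^0.78 · 3.71^-0.26)]^(1/0.39).
(1900/2800)^0.31 = 0.8867
19.4^0.78 = 10.10
3.71^-0.26 = 0.7112
Denominator = 1.53 × 0.8867 × 10.10 × 0.7112 = 9.745
D / 9.745 = 441 / 9.745 = 45.25
v = 45.25^(1/0.39) = 45.25^2.5641 = 17586 m/s

v ≈ 17.6 km/s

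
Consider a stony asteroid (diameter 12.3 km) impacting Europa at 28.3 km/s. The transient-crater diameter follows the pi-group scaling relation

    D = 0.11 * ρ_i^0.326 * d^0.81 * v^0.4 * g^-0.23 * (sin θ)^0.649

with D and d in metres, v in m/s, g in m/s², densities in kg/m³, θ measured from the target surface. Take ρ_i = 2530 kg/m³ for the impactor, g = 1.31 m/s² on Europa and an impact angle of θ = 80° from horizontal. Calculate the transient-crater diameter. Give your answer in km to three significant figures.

D ≈ 163 km

In SI units: d = 12300 m, v = 28300 m/s.
ρ_i^0.326 = 2530^0.326 = 12.87
d^0.81 = 12300^0.81 = 2055
v^0.4 = 28300^0.4 = 60.36
g^-0.23 = 1.31^-0.23 = 0.9398
(sin 80°)^0.649 = 0.9848^0.649 = 0.9901
D = 0.11 × 12.87 × 2055 × 60.36 × 0.9398 × 0.9901 = 1.634 × 10^5 m
   = 163.4 km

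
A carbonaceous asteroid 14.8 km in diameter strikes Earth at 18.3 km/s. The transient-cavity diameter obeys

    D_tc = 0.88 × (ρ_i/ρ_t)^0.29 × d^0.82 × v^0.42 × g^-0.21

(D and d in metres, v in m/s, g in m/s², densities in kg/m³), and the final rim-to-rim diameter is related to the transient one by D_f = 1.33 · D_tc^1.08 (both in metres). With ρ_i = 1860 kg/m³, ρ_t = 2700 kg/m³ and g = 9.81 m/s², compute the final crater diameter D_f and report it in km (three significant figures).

D_f ≈ 260 km

In SI: d = 14800 m, v = 18300 m/s.
(ρ_i/ρ_t)^0.29 = (1860/2700)^0.29 = 0.8976
d^0.82 = 14800^0.82 = 2628
v^0.42 = 18300^0.42 = 61.69
g^-0.21 = 9.81^-0.21 = 0.6191
D_tc = 0.88 × 0.8976 × 2628 × 61.69 × 0.6191 = 79280 m
D_f = 1.33 × (79280)^1.08 = 2.600 × 10^5 m
     = 260.0 km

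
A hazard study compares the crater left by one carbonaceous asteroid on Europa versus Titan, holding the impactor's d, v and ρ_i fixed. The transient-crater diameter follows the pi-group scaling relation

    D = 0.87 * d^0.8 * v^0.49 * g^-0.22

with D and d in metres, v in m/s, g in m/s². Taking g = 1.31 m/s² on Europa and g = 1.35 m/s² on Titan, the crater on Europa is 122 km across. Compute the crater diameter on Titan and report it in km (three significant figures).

All impactor-dependent factors cancel in the ratio, leaving D_Titan/D_Europa = (g_Titan/g_Europa)^-0.22.
(1.35/1.31)^-0.22 = 1.031^-0.22 = 0.9933
D_Titan = 0.9933 × 122 km = 121 km

D ≈ 121 km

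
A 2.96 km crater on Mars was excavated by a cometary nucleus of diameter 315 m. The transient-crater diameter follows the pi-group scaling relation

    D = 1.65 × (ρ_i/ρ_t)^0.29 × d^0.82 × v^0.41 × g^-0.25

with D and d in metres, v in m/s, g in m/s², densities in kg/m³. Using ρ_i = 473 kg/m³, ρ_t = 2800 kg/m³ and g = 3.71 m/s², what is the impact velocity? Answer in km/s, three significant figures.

Rearranging for v: v = [D / (1.65 · (473/2800)^0.29 · 315^0.82 · 3.71^-0.25)]^(1/0.41).
D = 2960 m.
(473/2800)^0.29 = 0.5971
315^0.82 = 111.8
3.71^-0.25 = 0.7205
Denominator = 1.65 × 0.5971 × 111.8 × 0.7205 = 79.36
D / 79.36 = 2960 / 79.36 = 37.30
v = 37.30^(1/0.41) = 37.30^2.439 = 6814 m/s

v ≈ 6.81 km/s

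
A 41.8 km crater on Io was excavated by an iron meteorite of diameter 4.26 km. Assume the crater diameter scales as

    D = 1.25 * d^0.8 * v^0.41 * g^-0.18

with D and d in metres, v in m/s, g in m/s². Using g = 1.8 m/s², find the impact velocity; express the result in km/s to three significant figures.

v ≈ 11.6 km/s

Rearranging for v: v = [D / (1.25 · 4260^0.8 · 1.8^-0.18)]^(1/0.41).
D = 41800 m.
4260^0.8 = 800.8
1.8^-0.18 = 0.8996
Denominator = 1.25 × 800.8 × 0.8996 = 900.5
D / 900.5 = 41800 / 900.5 = 46.42
v = 46.42^(1/0.41) = 46.42^2.439 = 11617 m/s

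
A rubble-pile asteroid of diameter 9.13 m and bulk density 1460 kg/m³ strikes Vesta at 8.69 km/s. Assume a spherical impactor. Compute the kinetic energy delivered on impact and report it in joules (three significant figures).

E ≈ 2.20 × 10^13 J

v = 8690 m/s.
Mass m = (π/6) ρ d³ = (π/6) × 1460 × (9.13)³ = 5.818 × 10^5 kg
E = ½ m v² = 0.5 × 5.818 × 10^5 × (8690)² = 2.197 × 10^13 J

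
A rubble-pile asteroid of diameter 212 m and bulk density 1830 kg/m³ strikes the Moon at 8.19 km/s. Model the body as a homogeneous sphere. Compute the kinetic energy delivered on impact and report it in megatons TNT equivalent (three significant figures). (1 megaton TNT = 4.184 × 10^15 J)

E ≈ 73.2 Mt TNT

v = 8190 m/s.
Mass m = (π/6) ρ d³ = (π/6) × 1830 × (212)³ = 9.130 × 10^9 kg
E = ½ m v² = 0.5 × 9.130 × 10^9 × (8190)² = 3.062 × 10^17 J
   = 3.062 × 10^17 / 4.184×10^15 = 73.18 Mt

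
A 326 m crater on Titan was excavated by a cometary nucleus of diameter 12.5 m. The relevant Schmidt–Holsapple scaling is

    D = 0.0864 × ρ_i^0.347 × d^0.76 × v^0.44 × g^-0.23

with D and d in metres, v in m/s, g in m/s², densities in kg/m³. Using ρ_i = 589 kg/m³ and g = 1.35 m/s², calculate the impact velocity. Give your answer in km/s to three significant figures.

Rearranging for v: v = [D / (0.0864 · 589^0.347 · 12.5^0.76 · 1.35^-0.23)]^(1/0.44).
589^0.347 = 9.146
12.5^0.76 = 6.818
1.35^-0.23 = 0.9333
Denominator = 0.0864 × 9.146 × 6.818 × 0.9333 = 5.028
D / 5.028 = 326 / 5.028 = 64.84
v = 64.84^(1/0.44) = 64.84^2.2727 = 13115 m/s

v ≈ 13.1 km/s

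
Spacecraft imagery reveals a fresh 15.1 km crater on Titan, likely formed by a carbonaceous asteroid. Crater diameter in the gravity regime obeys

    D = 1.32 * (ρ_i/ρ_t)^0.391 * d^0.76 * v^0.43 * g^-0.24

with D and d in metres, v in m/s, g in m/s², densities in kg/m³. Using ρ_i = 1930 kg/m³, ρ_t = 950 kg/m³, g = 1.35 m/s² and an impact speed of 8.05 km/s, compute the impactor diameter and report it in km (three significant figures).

Rearranging for d: d = [D / (1.32 · (1930/950)^0.391 · 8050^0.43 · 1.35^-0.24)]^(1/0.76).
D = 15100 m.
(1930/950)^0.391 = 1.319
8050^0.43 = 47.81
1.35^-0.24 = 0.9305
Denominator = 1.32 × 1.319 × 47.81 × 0.9305 = 77.46
D / 77.46 = 15100 / 77.46 = 194.9
d = 194.9^(1/0.76) = 194.9^1.3158 = 1030 m

d ≈ 1.03 km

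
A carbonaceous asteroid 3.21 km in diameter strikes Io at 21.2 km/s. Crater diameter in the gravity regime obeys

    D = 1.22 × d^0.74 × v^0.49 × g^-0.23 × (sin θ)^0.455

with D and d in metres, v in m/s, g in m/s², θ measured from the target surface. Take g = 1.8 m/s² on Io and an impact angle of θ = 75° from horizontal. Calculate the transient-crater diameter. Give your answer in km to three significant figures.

D ≈ 54.4 km

In SI units: d = 3210 m, v = 21200 m/s.
d^0.74 = 3210^0.74 = 393.4
v^0.49 = 21200^0.49 = 131.8
g^-0.23 = 1.8^-0.23 = 0.8735
(sin 75°)^0.455 = 0.9659^0.455 = 0.9843
D = 1.22 × 393.4 × 131.8 × 0.8735 × 0.9843 = 54388 m
   = 54.39 km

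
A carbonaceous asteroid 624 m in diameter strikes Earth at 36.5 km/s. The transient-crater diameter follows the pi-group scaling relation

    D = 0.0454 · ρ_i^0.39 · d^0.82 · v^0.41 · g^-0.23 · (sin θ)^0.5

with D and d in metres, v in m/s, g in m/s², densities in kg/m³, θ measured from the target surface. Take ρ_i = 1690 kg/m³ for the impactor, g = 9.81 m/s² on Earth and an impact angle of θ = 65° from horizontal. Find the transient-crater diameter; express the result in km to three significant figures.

D ≈ 6.75 km

In SI units: v = 36500 m/s.
ρ_i^0.39 = 1690^0.39 = 18.15
d^0.82 = 624^0.82 = 195.9
v^0.41 = 36500^0.41 = 74.22
g^-0.23 = 9.81^-0.23 = 0.5914
(sin 65°)^0.5 = 0.9063^0.5 = 0.9520
D = 0.0454 × 18.15 × 195.9 × 74.22 × 0.5914 × 0.9520 = 6745 m
   = 6.745 km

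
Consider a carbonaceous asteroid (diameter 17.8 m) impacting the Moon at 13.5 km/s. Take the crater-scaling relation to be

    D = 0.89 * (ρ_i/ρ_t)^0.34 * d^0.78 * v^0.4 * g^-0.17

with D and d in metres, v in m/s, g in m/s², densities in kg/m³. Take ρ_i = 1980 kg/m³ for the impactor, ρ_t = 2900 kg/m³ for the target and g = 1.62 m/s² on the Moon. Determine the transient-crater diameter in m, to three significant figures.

D ≈ 305 m

In SI units: v = 13500 m/s.
(ρ_i/ρ_t)^0.34 = (1980/2900)^0.34 = 0.8783
d^0.78 = 17.8^0.78 = 9.448
v^0.4 = 13500^0.4 = 44.89
g^-0.17 = 1.62^-0.17 = 0.9213
D = 0.89 × 0.8783 × 9.448 × 44.89 × 0.9213 = 305.4 m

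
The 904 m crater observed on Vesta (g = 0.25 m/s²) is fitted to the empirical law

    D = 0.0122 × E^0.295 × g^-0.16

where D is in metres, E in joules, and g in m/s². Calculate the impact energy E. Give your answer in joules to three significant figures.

E ≈ 1.52 × 10^16 J

Rearranging: E = [D / (0.0122 · g^-0.16)]^(1/0.295).
g^-0.16 = 0.25^-0.16 = 1.248
D / (0.0122 × 1.248) = 904 / (0.01523) = 5.936 × 10^4
E = (5.936 × 10^4)^3.3898 = 1.518 × 10^16 J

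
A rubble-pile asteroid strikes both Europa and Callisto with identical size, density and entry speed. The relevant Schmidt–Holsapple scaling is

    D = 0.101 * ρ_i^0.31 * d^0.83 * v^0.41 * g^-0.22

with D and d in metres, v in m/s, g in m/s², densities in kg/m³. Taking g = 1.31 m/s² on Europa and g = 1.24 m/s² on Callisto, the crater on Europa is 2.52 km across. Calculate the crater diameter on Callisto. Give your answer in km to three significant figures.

All impactor-dependent factors cancel in the ratio, leaving D_Callisto/D_Europa = (g_Callisto/g_Europa)^-0.22.
(1.24/1.31)^-0.22 = 0.9466^-0.22 = 1.012
D_Callisto = 1.012 × 2.52 km = 2.55 km

D ≈ 2.55 km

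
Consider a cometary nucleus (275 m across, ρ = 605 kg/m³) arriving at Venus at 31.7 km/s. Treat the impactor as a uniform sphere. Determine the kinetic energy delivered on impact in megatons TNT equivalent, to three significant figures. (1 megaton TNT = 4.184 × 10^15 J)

v = 31700 m/s.
Mass m = (π/6) ρ d³ = (π/6) × 605 × (275)³ = 6.588 × 10^9 kg
E = ½ m v² = 0.5 × 6.588 × 10^9 × (31700)² = 3.310 × 10^18 J
   = 3.310 × 10^18 / 4.184×10^15 = 791.1 Mt

E ≈ 791 Mt TNT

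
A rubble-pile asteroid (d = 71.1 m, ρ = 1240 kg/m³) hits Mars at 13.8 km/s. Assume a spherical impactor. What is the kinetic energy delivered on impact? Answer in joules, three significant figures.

v = 13800 m/s.
Mass m = (π/6) ρ d³ = (π/6) × 1240 × (71.1)³ = 2.334 × 10^8 kg
E = ½ m v² = 0.5 × 2.334 × 10^8 × (13800)² = 2.222 × 10^16 J

E ≈ 2.22 × 10^16 J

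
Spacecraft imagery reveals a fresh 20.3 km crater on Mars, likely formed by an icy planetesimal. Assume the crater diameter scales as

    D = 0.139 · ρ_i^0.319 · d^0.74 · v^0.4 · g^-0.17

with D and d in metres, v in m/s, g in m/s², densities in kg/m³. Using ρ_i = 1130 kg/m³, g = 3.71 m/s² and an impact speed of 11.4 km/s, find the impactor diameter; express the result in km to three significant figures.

Rearranging for d: d = [D / (0.139 · 1130^0.319 · 11400^0.4 · 3.71^-0.17)]^(1/0.74).
D = 20300 m.
1130^0.319 = 9.417
11400^0.4 = 41.95
3.71^-0.17 = 0.8002
Denominator = 0.139 × 9.417 × 41.95 × 0.8002 = 43.94
D / 43.94 = 20300 / 43.94 = 462.0
d = 462.0^(1/0.74) = 462.0^1.3514 = 3990 m

d ≈ 3.99 km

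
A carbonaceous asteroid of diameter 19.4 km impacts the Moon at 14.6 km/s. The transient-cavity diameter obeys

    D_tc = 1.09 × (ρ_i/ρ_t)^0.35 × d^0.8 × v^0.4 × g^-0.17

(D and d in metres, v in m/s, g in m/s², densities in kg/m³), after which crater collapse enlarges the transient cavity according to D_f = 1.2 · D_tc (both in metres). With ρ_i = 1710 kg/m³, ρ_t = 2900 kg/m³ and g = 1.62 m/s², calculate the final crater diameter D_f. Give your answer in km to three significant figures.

D_f ≈ 125 km

In SI: d = 19400 m, v = 14600 m/s.
(ρ_i/ρ_t)^0.35 = (1710/2900)^0.35 = 0.8312
d^0.8 = 19400^0.8 = 2693
v^0.4 = 14600^0.4 = 46.32
g^-0.17 = 1.62^-0.17 = 0.9213
D_tc = 1.09 × 0.8312 × 2693 × 46.32 × 0.9213 = 1.041 × 10^5 m
D_f = 1.2 × 1.041 × 10^5 = 1.249 × 10^5 m
     = 124.9 km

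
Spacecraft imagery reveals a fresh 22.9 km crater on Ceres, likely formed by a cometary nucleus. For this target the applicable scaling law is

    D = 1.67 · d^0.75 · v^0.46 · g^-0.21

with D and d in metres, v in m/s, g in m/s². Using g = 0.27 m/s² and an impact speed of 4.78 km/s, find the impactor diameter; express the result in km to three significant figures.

d ≈ 1.26 km

Rearranging for d: d = [D / (1.67 · 4780^0.46 · 0.27^-0.21)]^(1/0.75).
D = 22900 m.
4780^0.46 = 49.26
0.27^-0.21 = 1.316
Denominator = 1.67 × 49.26 × 1.316 = 108.3
D / 108.3 = 22900 / 108.3 = 211.4
d = 211.4^(1/0.75) = 211.4^1.3333 = 1259 m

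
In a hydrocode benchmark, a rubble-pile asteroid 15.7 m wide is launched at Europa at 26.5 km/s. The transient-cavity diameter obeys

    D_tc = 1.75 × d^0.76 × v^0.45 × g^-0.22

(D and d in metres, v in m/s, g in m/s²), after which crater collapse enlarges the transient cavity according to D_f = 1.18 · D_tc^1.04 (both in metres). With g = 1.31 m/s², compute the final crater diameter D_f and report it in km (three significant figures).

D_f ≈ 2.06 km

v = 26500 m/s.
d^0.76 = 15.7^0.76 = 8.107
v^0.45 = 26500^0.45 = 97.83
g^-0.22 = 1.31^-0.22 = 0.9423
D_tc = 1.75 × 8.107 × 97.83 × 0.9423 = 1308 m
D_f = 1.18 × (1308)^1.04 = 2057 m
     = 2.057 km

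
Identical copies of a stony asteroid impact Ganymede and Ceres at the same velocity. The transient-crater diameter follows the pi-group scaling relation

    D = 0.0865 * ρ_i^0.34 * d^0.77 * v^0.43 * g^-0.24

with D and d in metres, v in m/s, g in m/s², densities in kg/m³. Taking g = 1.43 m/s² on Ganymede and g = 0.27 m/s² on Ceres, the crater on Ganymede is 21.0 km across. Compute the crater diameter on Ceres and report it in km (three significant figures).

D ≈ 31.3 km

All impactor-dependent factors cancel in the ratio, leaving D_Ceres/D_Ganymede = (g_Ceres/g_Ganymede)^-0.24.
(0.27/1.43)^-0.24 = 0.1888^-0.24 = 1.492
D_Ceres = 1.492 × 21.0 km = 31.3 km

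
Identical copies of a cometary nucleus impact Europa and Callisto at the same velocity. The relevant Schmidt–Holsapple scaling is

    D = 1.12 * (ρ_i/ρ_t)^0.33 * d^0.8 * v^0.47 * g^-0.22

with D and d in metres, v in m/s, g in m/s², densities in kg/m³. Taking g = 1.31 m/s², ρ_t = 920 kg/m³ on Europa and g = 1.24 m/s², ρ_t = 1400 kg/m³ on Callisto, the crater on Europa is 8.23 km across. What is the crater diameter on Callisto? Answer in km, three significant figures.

The impactor-only factors (d, v, ρ_i) cancel in the ratio, leaving D_Callisto/D_Europa = (g_Callisto/g_Europa)^-0.22 · (ρ_t,Europa/ρ_t,Callisto)^0.33.
(1.24/1.31)^-0.22 = 0.9466^-0.22 = 1.012
(920/1400)^0.33 = 0.6571^0.33 = 0.8706
Ratio = 1.012 × 0.8706 = 0.8810
D_Callisto = 0.8810 × 8.23 km = 7.25 km

D ≈ 7.25 km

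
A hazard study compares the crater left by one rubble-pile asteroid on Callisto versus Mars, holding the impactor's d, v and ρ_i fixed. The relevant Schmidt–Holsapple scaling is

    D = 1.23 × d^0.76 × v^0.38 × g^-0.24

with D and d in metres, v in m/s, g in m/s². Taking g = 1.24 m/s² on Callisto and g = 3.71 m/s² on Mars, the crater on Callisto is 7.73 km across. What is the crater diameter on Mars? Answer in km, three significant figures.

All impactor-dependent factors cancel in the ratio, leaving D_Mars/D_Callisto = (g_Mars/g_Callisto)^-0.24.
(3.71/1.24)^-0.24 = 2.992^-0.24 = 0.7687
D_Mars = 0.7687 × 7.73 km = 5.94 km

D ≈ 5.94 km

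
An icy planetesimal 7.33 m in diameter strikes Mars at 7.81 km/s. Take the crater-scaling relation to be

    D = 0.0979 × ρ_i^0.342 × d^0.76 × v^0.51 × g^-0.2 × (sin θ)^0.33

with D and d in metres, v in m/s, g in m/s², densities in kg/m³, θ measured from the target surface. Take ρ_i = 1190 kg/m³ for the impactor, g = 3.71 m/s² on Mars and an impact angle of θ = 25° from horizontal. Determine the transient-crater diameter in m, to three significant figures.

In SI units: v = 7810 m/s.
ρ_i^0.342 = 1190^0.342 = 11.27
d^0.76 = 7.33^0.76 = 4.544
v^0.51 = 7810^0.51 = 96.66
g^-0.2 = 3.71^-0.2 = 0.7694
(sin 25°)^0.33 = 0.4226^0.33 = 0.7526
D = 0.0979 × 11.27 × 4.544 × 96.66 × 0.7694 × 0.7526 = 280.6 m

D ≈ 281 m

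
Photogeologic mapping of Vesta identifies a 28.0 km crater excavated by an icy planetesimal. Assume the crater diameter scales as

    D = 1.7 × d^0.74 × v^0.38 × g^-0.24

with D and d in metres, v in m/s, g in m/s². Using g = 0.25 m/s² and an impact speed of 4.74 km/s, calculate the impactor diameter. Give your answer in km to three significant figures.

Rearranging for d: d = [D / (1.7 · 4740^0.38 · 0.25^-0.24)]^(1/0.74).
D = 28000 m.
4740^0.38 = 24.93
0.25^-0.24 = 1.395
Denominator = 1.7 × 24.93 × 1.395 = 59.12
D / 59.12 = 28000 / 59.12 = 473.6
d = 473.6^(1/0.74) = 473.6^1.3514 = 4126 m

d ≈ 4.13 km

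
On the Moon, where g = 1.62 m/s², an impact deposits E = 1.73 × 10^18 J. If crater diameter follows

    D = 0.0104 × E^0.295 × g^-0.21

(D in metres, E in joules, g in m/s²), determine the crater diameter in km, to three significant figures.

D ≈ 2.26 km

E^0.295 = (1.73 × 10^18)^0.295 = 2.400 × 10^5
g^-0.21 = 1.62^-0.21 = 0.9037
D = 0.0104 × 2.400 × 10^5 × 0.9037 = 2256 m
   = 2.256 km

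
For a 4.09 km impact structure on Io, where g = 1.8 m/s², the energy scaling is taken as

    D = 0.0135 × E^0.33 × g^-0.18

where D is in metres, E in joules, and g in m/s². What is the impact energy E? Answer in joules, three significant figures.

Rearranging: E = [D / (0.0135 · g^-0.18)]^(1/0.33).
D = 4090 m.
g^-0.18 = 1.8^-0.18 = 0.8996
D / (0.0135 × 0.8996) = 4090 / (0.01214) = 3.369 × 10^5
E = (3.369 × 10^5)^3.0303 = 5.623 × 10^16 J

E ≈ 5.62 × 10^16 J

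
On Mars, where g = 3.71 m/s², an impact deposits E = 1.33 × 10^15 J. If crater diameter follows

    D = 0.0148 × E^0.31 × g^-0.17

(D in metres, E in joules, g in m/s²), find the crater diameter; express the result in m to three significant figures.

E^0.31 = (1.33 × 10^15)^0.31 = 4.880 × 10^4
g^-0.17 = 3.71^-0.17 = 0.8002
D = 0.0148 × 4.880 × 10^4 × 0.8002 = 577.9 m

D ≈ 578 m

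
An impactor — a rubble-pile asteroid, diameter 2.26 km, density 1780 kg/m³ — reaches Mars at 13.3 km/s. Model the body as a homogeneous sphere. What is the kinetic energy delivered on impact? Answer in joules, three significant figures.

d = 2260 m; v = 13300 m/s.
Mass m = (π/6) ρ d³ = (π/6) × 1780 × (2260)³ = 1.076 × 10^13 kg
E = ½ m v² = 0.5 × 1.076 × 10^13 × (13300)² = 9.517 × 10^20 J

E ≈ 9.52 × 10^20 J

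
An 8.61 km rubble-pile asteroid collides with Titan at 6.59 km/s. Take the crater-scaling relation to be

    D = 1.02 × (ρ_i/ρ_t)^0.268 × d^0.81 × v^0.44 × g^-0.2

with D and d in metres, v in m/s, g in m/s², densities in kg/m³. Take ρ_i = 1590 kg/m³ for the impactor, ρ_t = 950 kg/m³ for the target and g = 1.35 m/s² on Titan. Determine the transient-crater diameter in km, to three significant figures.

D ≈ 81.3 km

In SI units: d = 8610 m, v = 6590 m/s.
(ρ_i/ρ_t)^0.268 = (1590/950)^0.268 = 1.148
d^0.81 = 8610^0.81 = 1539
v^0.44 = 6590^0.44 = 47.90
g^-0.2 = 1.35^-0.2 = 0.9417
D = 1.02 × 1.148 × 1539 × 47.90 × 0.9417 = 81288 m
   = 81.29 km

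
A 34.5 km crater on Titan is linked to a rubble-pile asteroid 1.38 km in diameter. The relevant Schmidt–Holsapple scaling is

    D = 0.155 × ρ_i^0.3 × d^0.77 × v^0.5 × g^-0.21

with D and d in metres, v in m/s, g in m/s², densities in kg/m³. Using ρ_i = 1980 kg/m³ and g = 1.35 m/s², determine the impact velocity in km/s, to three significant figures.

v ≈ 8.64 km/s

Rearranging for v: v = [D / (0.155 · 1980^0.3 · 1380^0.77 · 1.35^-0.21)]^(1/0.5).
D = 34500 m.
1980^0.3 = 9.750
1380^0.77 = 261.6
1.35^-0.21 = 0.9389
Denominator = 0.155 × 9.750 × 261.6 × 0.9389 = 371.2
D / 371.2 = 34500 / 371.2 = 92.94
v = 92.94^(1/0.5) = 92.94^2 = 8638 m/s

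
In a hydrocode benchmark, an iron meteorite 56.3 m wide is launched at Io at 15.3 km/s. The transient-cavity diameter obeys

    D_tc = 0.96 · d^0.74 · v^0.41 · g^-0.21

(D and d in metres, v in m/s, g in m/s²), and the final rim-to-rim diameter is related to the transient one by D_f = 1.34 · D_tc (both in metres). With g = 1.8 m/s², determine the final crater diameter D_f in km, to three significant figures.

D_f ≈ 1.17 km

v = 15300 m/s.
d^0.74 = 56.3^0.74 = 19.74
v^0.41 = 15300^0.41 = 51.97
g^-0.21 = 1.8^-0.21 = 0.8839
D_tc = 0.96 × 19.74 × 51.97 × 0.8839 = 870.5 m
D_f = 1.34 × 870.5 = 1166 m
     = 1.166 km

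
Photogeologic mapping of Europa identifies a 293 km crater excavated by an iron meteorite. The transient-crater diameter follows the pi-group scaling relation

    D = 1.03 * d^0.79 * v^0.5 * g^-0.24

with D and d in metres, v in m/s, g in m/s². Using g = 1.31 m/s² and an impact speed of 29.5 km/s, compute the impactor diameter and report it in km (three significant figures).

d ≈ 12.9 km

Rearranging for d: d = [D / (1.03 · 29500^0.5 · 1.31^-0.24)]^(1/0.79).
D = 293000 m.
29500^0.5 = 171.8
1.31^-0.24 = 0.9372
Denominator = 1.03 × 171.8 × 0.9372 = 165.8
D / 165.8 = 293000 / 165.8 = 1767
d = 1767^(1/0.79) = 1767^1.2658 = 12893 m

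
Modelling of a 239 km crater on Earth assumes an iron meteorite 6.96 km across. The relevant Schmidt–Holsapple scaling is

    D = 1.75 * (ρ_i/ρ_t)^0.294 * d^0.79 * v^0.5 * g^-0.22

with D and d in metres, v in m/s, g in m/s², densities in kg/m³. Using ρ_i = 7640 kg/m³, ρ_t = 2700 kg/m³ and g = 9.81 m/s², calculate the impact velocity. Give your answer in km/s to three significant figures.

v ≈ 23.4 km/s

Rearranging for v: v = [D / (1.75 · (7640/2700)^0.294 · 6960^0.79 · 9.81^-0.22)]^(1/0.5).
D = 239000 m.
(7640/2700)^0.294 = 1.358
6960^0.79 = 1086
9.81^-0.22 = 0.6051
Denominator = 1.75 × 1.358 × 1086 × 0.6051 = 1562
D / 1562 = 239000 / 1562 = 153.0
v = 153.0^(1/0.5) = 153.0^2 = 23409 m/s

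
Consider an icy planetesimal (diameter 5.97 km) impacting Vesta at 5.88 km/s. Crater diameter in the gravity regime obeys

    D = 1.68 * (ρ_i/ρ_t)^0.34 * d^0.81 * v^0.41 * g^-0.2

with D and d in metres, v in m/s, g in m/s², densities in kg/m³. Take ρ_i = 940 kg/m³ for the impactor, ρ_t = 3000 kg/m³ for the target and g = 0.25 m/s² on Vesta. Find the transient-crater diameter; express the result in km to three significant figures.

In SI units: d = 5970 m, v = 5880 m/s.
(ρ_i/ρ_t)^0.34 = (940/3000)^0.34 = 0.6740
d^0.81 = 5970^0.81 = 1144
v^0.41 = 5880^0.41 = 35.11
g^-0.2 = 0.25^-0.2 = 1.320
D = 1.68 × 0.6740 × 1144 × 35.11 × 1.320 = 60034 m
   = 60.03 km

D ≈ 60.0 km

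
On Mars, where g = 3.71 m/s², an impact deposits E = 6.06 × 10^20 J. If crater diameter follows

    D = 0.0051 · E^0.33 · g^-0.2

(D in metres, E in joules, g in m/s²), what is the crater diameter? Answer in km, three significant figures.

E^0.33 = (6.06 × 10^20)^0.33 = 7.215 × 10^6
g^-0.2 = 3.71^-0.2 = 0.7694
D = 0.0051 × 7.215 × 10^6 × 0.7694 = 28311 m
   = 28.31 km

D ≈ 28.3 km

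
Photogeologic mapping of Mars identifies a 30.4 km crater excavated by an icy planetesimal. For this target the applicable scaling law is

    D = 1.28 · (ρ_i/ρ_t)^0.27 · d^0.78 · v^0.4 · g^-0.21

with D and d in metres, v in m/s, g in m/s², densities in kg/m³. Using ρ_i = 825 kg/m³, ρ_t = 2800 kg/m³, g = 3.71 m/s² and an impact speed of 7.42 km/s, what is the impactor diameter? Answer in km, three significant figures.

d ≈ 9.16 km

Rearranging for d: d = [D / (1.28 · (825/2800)^0.27 · 7420^0.4 · 3.71^-0.21)]^(1/0.78).
D = 30400 m.
(825/2800)^0.27 = 0.7190
7420^0.4 = 35.33
3.71^-0.21 = 0.7593
Denominator = 1.28 × 0.7190 × 35.33 × 0.7593 = 24.69
D / 24.69 = 30400 / 24.69 = 1231
d = 1231^(1/0.78) = 1231^1.2821 = 9163 m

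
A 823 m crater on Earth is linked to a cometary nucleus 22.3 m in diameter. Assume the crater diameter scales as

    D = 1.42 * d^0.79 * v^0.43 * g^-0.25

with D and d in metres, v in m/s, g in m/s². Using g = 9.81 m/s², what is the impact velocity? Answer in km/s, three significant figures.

v ≈ 33.5 km/s

Rearranging for v: v = [D / (1.42 · 22.3^0.79 · 9.81^-0.25)]^(1/0.43).
22.3^0.79 = 11.62
9.81^-0.25 = 0.5650
Denominator = 1.42 × 11.62 × 0.5650 = 9.323
D / 9.323 = 823 / 9.323 = 88.28
v = 88.28^(1/0.43) = 88.28^2.3256 = 33519 m/s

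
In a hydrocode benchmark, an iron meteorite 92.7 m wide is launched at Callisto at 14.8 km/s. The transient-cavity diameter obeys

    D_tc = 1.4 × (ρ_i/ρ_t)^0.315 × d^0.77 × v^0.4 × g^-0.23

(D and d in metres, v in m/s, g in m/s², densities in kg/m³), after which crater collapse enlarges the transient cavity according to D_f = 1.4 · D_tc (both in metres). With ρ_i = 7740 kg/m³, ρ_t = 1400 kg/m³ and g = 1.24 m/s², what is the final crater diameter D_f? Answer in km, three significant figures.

D_f ≈ 4.87 km

v = 14800 m/s.
(ρ_i/ρ_t)^0.315 = (7740/1400)^0.315 = 1.714
d^0.77 = 92.7^0.77 = 32.71
v^0.4 = 14800^0.4 = 46.57
g^-0.23 = 1.24^-0.23 = 0.9517
D_tc = 1.4 × 1.714 × 32.71 × 46.57 × 0.9517 = 3479 m
D_f = 1.4 × 3479 = 4871 m
     = 4.871 km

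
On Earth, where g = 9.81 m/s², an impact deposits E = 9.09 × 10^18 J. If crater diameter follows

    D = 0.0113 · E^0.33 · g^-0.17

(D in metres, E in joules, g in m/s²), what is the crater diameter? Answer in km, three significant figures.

D ≈ 13.8 km

E^0.33 = (9.09 × 10^18)^0.33 = 1.804 × 10^6
g^-0.17 = 9.81^-0.17 = 0.6783
D = 0.0113 × 1.804 × 10^6 × 0.6783 = 13827 m
   = 13.83 km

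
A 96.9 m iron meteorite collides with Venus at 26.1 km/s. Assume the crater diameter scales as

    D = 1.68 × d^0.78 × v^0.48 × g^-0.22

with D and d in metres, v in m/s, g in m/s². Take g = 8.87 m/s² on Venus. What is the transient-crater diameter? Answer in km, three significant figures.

In SI units: v = 26100 m/s.
d^0.78 = 96.9^0.78 = 35.43
v^0.48 = 26100^0.48 = 131.8
g^-0.22 = 8.87^-0.22 = 0.6187
D = 1.68 × 35.43 × 131.8 × 0.6187 = 4854 m
   = 4.854 km

D ≈ 4.85 km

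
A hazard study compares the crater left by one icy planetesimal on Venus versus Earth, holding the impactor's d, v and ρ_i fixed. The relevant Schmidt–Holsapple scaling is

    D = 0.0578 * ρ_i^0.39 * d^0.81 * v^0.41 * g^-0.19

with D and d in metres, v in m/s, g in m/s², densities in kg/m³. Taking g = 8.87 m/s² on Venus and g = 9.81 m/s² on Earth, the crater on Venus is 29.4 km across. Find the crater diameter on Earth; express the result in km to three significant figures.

All impactor-dependent factors cancel in the ratio, leaving D_Earth/D_Venus = (g_Earth/g_Venus)^-0.19.
(9.81/8.87)^-0.19 = 1.106^-0.19 = 0.9810
D_Earth = 0.9810 × 29.4 km = 28.8 km

D ≈ 28.8 km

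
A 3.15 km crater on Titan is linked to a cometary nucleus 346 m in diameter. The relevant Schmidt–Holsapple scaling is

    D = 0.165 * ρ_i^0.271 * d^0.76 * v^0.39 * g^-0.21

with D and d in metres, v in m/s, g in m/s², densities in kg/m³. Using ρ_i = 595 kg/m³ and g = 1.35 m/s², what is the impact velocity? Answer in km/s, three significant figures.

v ≈ 14.8 km/s

Rearranging for v: v = [D / (0.165 · 595^0.271 · 346^0.76 · 1.35^-0.21)]^(1/0.39).
D = 3150 m.
595^0.271 = 5.648
346^0.76 = 85.05
1.35^-0.21 = 0.9389
Denominator = 0.165 × 5.648 × 85.05 × 0.9389 = 74.42
D / 74.42 = 3150 / 74.42 = 42.33
v = 42.33^(1/0.39) = 42.33^2.5641 = 14821 m/s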